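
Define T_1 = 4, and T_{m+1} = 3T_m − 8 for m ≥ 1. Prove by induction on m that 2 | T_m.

Base case: T_1 = 4 = 2·2, so 2 | T_1.
Assume 2 | T_k, so T_k = 2t for some integer t.
Then T_{k+1} = 3T_k − 8 = 3·(2t) − 8 = 2(3t − 4), so 2 | T_{k+1}.
By induction, 2 | T_m for all m ≥ 1.

2 | T_m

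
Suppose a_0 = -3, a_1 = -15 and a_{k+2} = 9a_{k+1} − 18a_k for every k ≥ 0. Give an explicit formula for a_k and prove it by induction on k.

Claim: a_k = -3^k − 2·6^k.

Base cases: a_0 = -3 and -3^0 − 2·6^0 = -3; a_1 = -15 and -3^1 − 2·6^1 = -15.
Assume a_j = -3^j − 2·6^j for all 0 ≤ j ≤ m, where m ≥ 1.
Then a_{m+1} = 9a_m − 18a_{m−1} = 9·(-3^m − 2·6^m) − 18·(-3^{m−1} − 2·6^{m−1}) = -(9·3 − 18)3^{m−1} − 2·(9·6 − 18)6^{m−1} = -9·3^{m−1} − 72·6^{m−1} = -3^{m+1} − 2·6^{m+1}.
By strong induction, a_k = -3^k − 2·6^k for all k ≥ 0.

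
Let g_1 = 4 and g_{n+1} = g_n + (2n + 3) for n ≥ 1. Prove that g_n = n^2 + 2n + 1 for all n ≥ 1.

Base case: g_1 = 4, and 1^2 + 2·1 + 1 = 4.
Assume g_j = j^2 + 2j + 1.
Then g_{j+1} = g_j + (2j + 3) = (j^2 + 2j + 1) + (2j + 3) = j^2 + 4j + 4,
and (j+1)^2 + 2·(j+1) + 1 = j^2 + 4j + 4.
This completes the inductive step, so g_n = n^2 + 2n + 1 for all n ≥ 1.

g_n = n^2 + 2n + 1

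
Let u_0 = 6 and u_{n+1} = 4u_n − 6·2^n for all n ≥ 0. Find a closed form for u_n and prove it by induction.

Claim: u_n = 3·4^n + 3·2^n.

Base case: u_0 = 6, and 3·4^0 + 3·2^0 = 3 + 3 = 6.
Assume u_r = 3·4^r + 3·2^r for some r ≥ 0.
Then u_{r+1} = 4u_r − 6·2^r = 4·(3·4^r + 3·2^r) − 6·2^r = 3·4^{r+1} + 12·2^r − 6·2^r = 3·4^{r+1} + 6·2^r = 3·4^{r+1} + 3·2^{r+1}.
By induction, u_n = 3·4^n + 3·2^n for all n ≥ 0.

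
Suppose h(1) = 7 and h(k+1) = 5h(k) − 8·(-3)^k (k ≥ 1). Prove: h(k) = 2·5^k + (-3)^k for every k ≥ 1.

Base case: h(1) = 7, and 2·5^1 + (-3)^1 = 10 − 3 = 7.
Assume h(m) = 2·5^m + (-3)^m for some m ≥ 1.
Then h(m+1) = 5h(m) − 8·(-3)^m = 5·(2·5^m + (-3)^m) − 8·(-3)^m = 2·5^{m+1} + 5·(-3)^m − 8·(-3)^m = 2·5^{m+1} − 3·(-3)^m = 2·5^{m+1} + (-3)^{m+1}.
By induction, h(k) = 2·5^k + (-3)^k for all k ≥ 1.

h(k) = 2·5^k + (-3)^k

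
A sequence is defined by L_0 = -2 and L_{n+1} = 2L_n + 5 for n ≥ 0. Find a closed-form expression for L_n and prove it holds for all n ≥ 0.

Claim: L_n = 3·2^n − 5.

Base case: L_0 = -2, and 3·2^0 − 5 = 3 − 5 = -2.
Assume L_k = 3·2^k − 5 for some k ≥ 0.
Then L_{k+1} = 2L_k + 5 = 2·(3·2^k − 5) + 5 = 6·2^k − 10 + 5 = 3·2^{k+1} − 5.
This completes the inductive step, so L_n = 3·2^n − 5 for all n ≥ 0.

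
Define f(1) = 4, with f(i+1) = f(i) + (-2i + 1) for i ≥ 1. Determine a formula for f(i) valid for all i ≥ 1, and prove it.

Claim: f(i) = -i^2 + 2i + 3.

Base case: f(1) = 4, and -1^2 + 2·1 + 3 = 4.
Assume f(j) = -j^2 + 2j + 3.
Then f(j+1) = f(j) + (-2j + 1) = (-j^2 + 2j + 3) + (-2j + 1) = -j^2 + 4,
and -(j+1)^2 + 2·(j+1) + 3 = -j^2 + 4.
This completes the inductive step, so f(i) = -i^2 + 2i + 3 for all i ≥ 1.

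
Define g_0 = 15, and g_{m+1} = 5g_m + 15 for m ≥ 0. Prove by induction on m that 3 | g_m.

Base case: g_0 = 15 = 3·5, so 3 | g_0.
Assume 3 | g_r, so g_r = 3t for some integer t.
Then g_{r+1} = 5g_r + 15 = 5·(3t) + 15 = 3(5t + 5), so 3 | g_{r+1}.
By induction, 3 | g_m for all m ≥ 0.

3 | g_m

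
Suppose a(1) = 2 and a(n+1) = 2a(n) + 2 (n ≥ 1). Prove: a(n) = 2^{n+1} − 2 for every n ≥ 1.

Base case: a(1) = 2, and 2^{1+1} − 2 = 4 − 2 = 2.
Assume a(m) = 2^{m+1} − 2 for some m ≥ 1.
Then a(m+1) = 2a(m) + 2 = 2·(2^{m+1} − 2) + 2 = 2^{m+2} − 4 + 2 = 2^{m+2} − 2.
By induction, a(n) = 2^{n+1} − 2 for all n ≥ 1.

a(n) = 2^{n+1} − 2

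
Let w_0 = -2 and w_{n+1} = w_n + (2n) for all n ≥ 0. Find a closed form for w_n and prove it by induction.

Claim: w_n = n^2 − n − 2.

Base case: w_0 = -2, and 0^2 − 0 − 2 = -2.
Assume w_j = j^2 − j − 2.
Then w_{j+1} = w_j + (2j) = (j^2 − j − 2) + (2j) = j^2 + j − 2,
and (j+1)^2 − (j+1) − 2 = j^2 + j − 2.
Hence w_n = n^2 − n − 2 for every n ≥ 0, by induction.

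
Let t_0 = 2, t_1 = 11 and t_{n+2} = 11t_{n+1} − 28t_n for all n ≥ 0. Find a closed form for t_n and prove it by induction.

Claim: t_n = 7^n + 4^n.

Base cases: t_0 = 2 and 7^0 + 4^0 = 2; t_1 = 11 and 7^1 + 4^1 = 11.
Assume t_j = 7^j + 4^j for all 0 ≤ j ≤ k, where k ≥ 1.
Then t_{k+1} = 11t_k − 28t_{k−1} = 11·(7^k + 4^k) − 28·(7^{k−1} + 4^{k−1}) = (11·7 − 28)7^{k−1} + (11·4 − 28)4^{k−1} = 49·7^{k−1} + 16·4^{k−1} = 7^{k+1} + 4^{k+1}.
Hence t_n = 7^n + 4^n for every n ≥ 0, by strong induction.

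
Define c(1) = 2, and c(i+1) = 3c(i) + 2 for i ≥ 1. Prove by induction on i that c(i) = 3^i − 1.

Base case: c(1) = 2, and 3^1 − 1 = 3 − 1 = 2.
Assume c(m) = 3^m − 1 for some m ≥ 1.
Then c(m+1) = 3c(m) + 2 = 3·(3^m − 1) + 2 = 3^{m+1} − 3 + 2 = 3^{m+1} − 1.
Hence c(i) = 3^i − 1 for every i ≥ 1, by induction.

c(i) = 3^i − 1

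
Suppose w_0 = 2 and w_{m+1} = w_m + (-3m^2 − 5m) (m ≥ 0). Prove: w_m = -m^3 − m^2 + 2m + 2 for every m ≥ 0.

Base case: w_0 = 2, and -0^3 − 0^2 + 2·0 + 2 = 2.
Assume w_r = -r^3 − r^2 + 2r + 2.
Then w_{r+1} = w_r + (-3r^2 − 5r) = (-r^3 − r^2 + 2r + 2) + (-3r^2 − 5r) = -r^3 − 4r^2 − 3r + 2,
and -(r+1)^3 − (r+1)^2 + 2·(r+1) + 2 = -r^3 − 4r^2 − 3r + 2.
By induction, w_m = -m^3 − m^2 + 2m + 2 for all m ≥ 0.

w_m = -m^3 − m^2 + 2m + 2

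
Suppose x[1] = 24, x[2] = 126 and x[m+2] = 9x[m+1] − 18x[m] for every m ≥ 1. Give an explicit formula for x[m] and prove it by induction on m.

Claim: x[m] = 3·6^m + 2·3^m.

Base cases: x[1] = 24 and 3·6^1 + 2·3^1 = 24; x[2] = 126 and 3·6^2 + 2·3^2 = 126.
Assume x[j] = 3·6^j + 2·3^j for all 1 ≤ j ≤ k, where k ≥ 2.
Then x[k+1] = 9x[k] − 18x[k−1] = 9·(3·6^k + 2·3^k) − 18·(3·6^{k−1} + 2·3^{k−1}) = 3·(9·6 − 18)6^{k−1} + 2·(9·3 − 18)3^{k−1} = 108·6^{k−1} + 18·3^{k−1} = 3·6^{k+1} + 2·3^{k+1}.
By strong induction, x[m] = 3·6^m + 2·3^m for all m ≥ 1.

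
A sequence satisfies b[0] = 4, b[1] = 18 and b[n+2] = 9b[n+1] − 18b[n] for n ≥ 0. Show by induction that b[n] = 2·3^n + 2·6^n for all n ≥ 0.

Base cases: b[0] = 4 and 2·3^0 + 2·6^0 = 4; b[1] = 18 and 2·3^1 + 2·6^1 = 18.
Assume b[j] = 2·3^j + 2·6^j for all 0 ≤ j ≤ m, where m ≥ 1.
Then b[m+1] = 9b[m] − 18b[m−1] = 9·(2·3^m + 2·6^m) − 18·(2·3^{m−1} + 2·6^{m−1}) = 2·(9·3 − 18)3^{m−1} + 2·(9·6 − 18)6^{m−1} = 18·3^{m−1} + 72·6^{m−1} = 2·3^{m+1} + 2·6^{m+1}.
So the formula holds for m+1, and by strong induction b[n] = 2·3^n + 2·6^n for all n ≥ 0.

b[n] = 2·3^n + 2·6^n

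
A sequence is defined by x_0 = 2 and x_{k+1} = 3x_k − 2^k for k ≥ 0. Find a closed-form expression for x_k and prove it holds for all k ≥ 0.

Claim: x_k = 3^k + 2^k.

Base case: x_0 = 2, and 3^0 + 2^0 = 1 + 1 = 2.
Assume x_m = 3^m + 2^m for some m ≥ 0.
Then x_{m+1} = 3x_m − 2^m = 3·(3^m + 2^m) − 2^m = 3^{m+1} + 3·2^m − 2^m = 3^{m+1} + 2·2^m = 3^{m+1} + 2^{m+1}.
By induction, x_k = 3^k + 2^k for all k ≥ 0.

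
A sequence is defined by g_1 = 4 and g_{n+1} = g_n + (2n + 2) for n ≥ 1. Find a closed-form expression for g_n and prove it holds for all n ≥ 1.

Claim: g_n = n^2 + n + 2.

Base case: g_1 = 4, and 1^2 + 1 + 2 = 4.
Assume g_r = r^2 + r + 2.
Then g_{r+1} = g_r + (2r + 2) = (r^2 + r + 2) + (2r + 2) = r^2 + 3r + 4,
and (r+1)^2 + (r+1) + 2 = r^2 + 3r + 4.
This completes the inductive step, so g_n = n^2 + n + 2 for all n ≥ 1.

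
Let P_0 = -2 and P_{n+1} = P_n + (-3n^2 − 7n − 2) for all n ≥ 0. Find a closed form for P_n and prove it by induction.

Claim: P_n = -n^3 − 2n^2 + n − 2.

Base case: P_0 = -2, and -0^3 − 2·0^2 + 0 − 2 = -2.
Assume P_k = -k^3 − 2k^2 + k − 2.
Then P_{k+1} = P_k + (-3k^2 − 7k − 2) = (-k^3 − 2k^2 + k − 2) + (-3k^2 − 7k − 2) = -k^3 − 5k^2 − 6k − 4,
and -(k+1)^3 − 2·(k+1)^2 + (k+1) − 2 = -k^3 − 5k^2 − 6k − 4.
This completes the inductive step, so P_n = -n^3 − 2n^2 + n − 2 for all n ≥ 0.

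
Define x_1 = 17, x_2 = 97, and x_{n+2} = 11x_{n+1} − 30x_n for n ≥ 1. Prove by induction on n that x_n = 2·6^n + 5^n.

Base cases: x_1 = 17 and 2·6^1 + 5^1 = 17; x_2 = 97 and 2·6^2 + 5^2 = 97.
Assume x_j = 2·6^j + 5^j for all 1 ≤ j ≤ k, where k ≥ 2.
Then x_{k+1} = 11x_k − 30x_{k−1} = 11·(2·6^k + 5^k) − 30·(2·6^{k−1} + 5^{k−1}) = 2·(11·6 − 30)6^{k−1} + (11·5 − 30)5^{k−1} = 72·6^{k−1} + 25·5^{k−1} = 2·6^{k+1} + 5^{k+1}.
This completes the inductive step, so x_n = 2·6^n + 5^n for all n ≥ 1.

x_n = 2·6^n + 5^n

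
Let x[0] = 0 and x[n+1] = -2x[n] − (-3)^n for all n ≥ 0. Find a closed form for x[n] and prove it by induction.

Claim: x[n] = -(-2)^n + (-3)^n.

Base case: x[0] = 0, and -(-2)^0 + (-3)^0 = -1 + 1 = 0.
Assume x[m] = -(-2)^m + (-3)^m for some m ≥ 0.
Then x[m+1] = -2x[m] − (-3)^m = -2·(-(-2)^m + (-3)^m) − (-3)^m = -(-2)^{m+1} − 2·(-3)^m − (-3)^m = -(-2)^{m+1} − 3·(-3)^m = -(-2)^{m+1} + (-3)^{m+1}.
By induction, x[n] = -(-2)^n + (-3)^n for all n ≥ 0.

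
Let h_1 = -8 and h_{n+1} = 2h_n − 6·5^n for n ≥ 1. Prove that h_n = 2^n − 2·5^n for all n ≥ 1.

Base case: h_1 = -8, and 2^1 − 2·5^1 = 2 − 10 = -8.
Assume h_j = 2^j − 2·5^j for some j ≥ 1.
Then h_{j+1} = 2h_j − 6·5^j = 2·(2^j − 2·5^j) − 6·5^j = 2^{j+1} − 4·5^j − 6·5^j = 2^{j+1} − 10·5^j = 2^{j+1} − 2·5^{j+1}.
This completes the inductive step, so h_n = 2^n − 2·5^n for all n ≥ 1.

h_n = 2^n − 2·5^n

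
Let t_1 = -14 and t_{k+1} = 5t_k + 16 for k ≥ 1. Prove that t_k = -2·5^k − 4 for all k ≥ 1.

Base case: t_1 = -14, and -2·5^1 − 4 = -10 − 4 = -14.
Assume t_m = -2·5^m − 4 for some m ≥ 1.
Then t_{m+1} = 5t_m + 16 = 5·(-2·5^m − 4) + 16 = -10·5^m − 20 + 16 = -2·5^{m+1} − 4.
By induction, t_k = -2·5^k − 4 for all k ≥ 1.

t_k = -2·5^k − 4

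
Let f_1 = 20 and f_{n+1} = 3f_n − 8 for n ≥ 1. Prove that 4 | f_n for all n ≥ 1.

Base case: f_1 = 20 = 4·5, so 4 | f_1.
Assume 4 | f_k, so f_k = 4t for some integer t.
Then f_{k+1} = 3f_k − 8 = 3·(4t) − 8 = 4(3t − 2), so 4 | f_{k+1}.
By induction, 4 | f_n for all n ≥ 1.

4 | f_n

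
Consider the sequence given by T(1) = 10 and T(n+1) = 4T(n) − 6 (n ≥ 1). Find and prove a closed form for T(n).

Claim: T(n) = 2·4^n + 2.

Base case: T(1) = 10, and 2·4^1 + 2 = 8 + 2 = 10.
Assume T(m) = 2·4^m + 2 for some m ≥ 1.
Then T(m+1) = 4T(m) − 6 = 4·(2·4^m + 2) − 6 = 8·4^m + 8 − 6 = 2·4^{m+1} + 2.
Hence T(n) = 2·4^n + 2 for every n ≥ 1, by induction.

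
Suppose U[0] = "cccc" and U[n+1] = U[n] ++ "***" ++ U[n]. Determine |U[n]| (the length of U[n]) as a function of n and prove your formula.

Claim: |U[n]| = 7·2^n − 3.

Base case: |U[0]| = 4, and 7·2^0 − 3 = 4.
Assume |U[m]| = 7·2^m − 3.
Then |U[m+1]| = |U[m]| + 3 + |U[m]| = 2|U[m]| + 3 = 2(7·2^m − 3) + 3 = 7·2^{m+1} − 6 + 3 = 7·2^{m+1} − 3.
So the formula holds for m+1, and by induction |U[n]| = 7·2^n − 3 for all n ≥ 0.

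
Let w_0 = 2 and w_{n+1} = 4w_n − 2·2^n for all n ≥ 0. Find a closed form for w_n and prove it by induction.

Claim: w_n = 4^n + 2^n.

Base case: w_0 = 2, and 4^0 + 2^0 = 1 + 1 = 2.
Assume w_j = 4^j + 2^j for some j ≥ 0.
Then w_{j+1} = 4w_j − 2·2^j = 4·(4^j + 2^j) − 2·2^j = 4^{j+1} + 4·2^j − 2·2^j = 4^{j+1} + 2·2^j = 4^{j+1} + 2^{j+1}.
So the formula holds for j+1, and by induction w_n = 4^n + 2^n for all n ≥ 0.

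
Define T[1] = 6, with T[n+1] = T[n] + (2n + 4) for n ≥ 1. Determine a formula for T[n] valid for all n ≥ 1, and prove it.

Claim: T[n] = n^2 + 3n + 2.

Base case: T[1] = 6, and 1^2 + 3·1 + 2 = 6.
Assume T[k] = k^2 + 3k + 2.
Then T[k+1] = T[k] + (2k + 4) = (k^2 + 3k + 2) + (2k + 4) = k^2 + 5k + 6,
and (k+1)^2 + 3·(k+1) + 2 = k^2 + 5k + 6.
Hence T[n] = n^2 + 3n + 2 for every n ≥ 1, by induction.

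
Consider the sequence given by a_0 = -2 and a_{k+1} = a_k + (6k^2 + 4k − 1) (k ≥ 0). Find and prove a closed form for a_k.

Claim: a_k = 2k^3 − k^2 − 2k − 2.

Base case: a_0 = -2, and 2·0^3 − 0^2 − 2·0 − 2 = -2.
Assume a_r = 2r^3 − r^2 − 2r − 2.
Then a_{r+1} = a_r + (6r^2 + 4r − 1) = (2r^3 − r^2 − 2r − 2) + (6r^2 + 4r − 1) = 2r^3 + 5r^2 + 2r − 3,
and 2·(r+1)^3 − (r+1)^2 − 2·(r+1) − 2 = 2r^3 + 5r^2 + 2r − 3.
Hence a_k = 2k^3 − k^2 − 2k − 2 for every k ≥ 0, by induction.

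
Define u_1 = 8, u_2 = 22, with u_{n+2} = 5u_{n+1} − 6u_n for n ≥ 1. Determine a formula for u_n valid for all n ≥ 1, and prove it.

Claim: u_n = 2^n + 2·3^n.

Base cases: u_1 = 8 and 2^1 + 2·3^1 = 8; u_2 = 22 and 2^2 + 2·3^2 = 22.
Assume u_i = 2^i + 2·3^i for all 1 ≤ i ≤ j, where j ≥ 2.
Then u_{j+1} = 5u_j − 6u_{j−1} = 5·(2^j + 2·3^j) − 6·(2^{j−1} + 2·3^{j−1}) = (5·2 − 6)2^{j−1} + 2·(5·3 − 6)3^{j−1} = 4·2^{j−1} + 18·3^{j−1} = 2^{j+1} + 2·3^{j+1}.
By strong induction, u_n = 2^n + 2·3^n for all n ≥ 1.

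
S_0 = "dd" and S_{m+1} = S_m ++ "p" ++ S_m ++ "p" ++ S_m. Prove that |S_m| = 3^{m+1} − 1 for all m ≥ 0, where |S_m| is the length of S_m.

Base case: |S_0| = 2, and 3^{0+1} − 1 = 2.
Assume |S_j| = 3^{j+1} − 1.
Then |S_{j+1}| = 3|S_j| + 2 = 3(3^{j+1} − 1) + 2 = 3^{j+2} − 3 + 2 = 3^{j+2} − 1.
By induction, |S_m| = 3^{m+1} − 1 for all m ≥ 0.

|S_m| = 3^{m+1} − 1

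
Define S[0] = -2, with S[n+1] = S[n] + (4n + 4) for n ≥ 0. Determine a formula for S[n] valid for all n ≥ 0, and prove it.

Claim: S[n] = 2n^2 + 2n − 2.

Base case: S[0] = -2, and 2·0^2 + 2·0 − 2 = -2.
Assume S[j] = 2j^2 + 2j − 2.
Then S[j+1] = S[j] + (4j + 4) = (2j^2 + 2j − 2) + (4j + 4) = 2j^2 + 6j + 2,
and 2·(j+1)^2 + 2·(j+1) − 2 = 2j^2 + 6j + 2.
This completes the inductive step, so S[n] = 2n^2 + 2n − 2 for all n ≥ 0.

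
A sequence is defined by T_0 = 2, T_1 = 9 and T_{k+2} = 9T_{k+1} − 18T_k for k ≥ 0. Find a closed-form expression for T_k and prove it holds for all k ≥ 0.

Claim: T_k = 6^k + 3^k.

Base cases: T_0 = 2 and 6^0 + 3^0 = 2; T_1 = 9 and 6^1 + 3^1 = 9.
Assume T_j = 6^j + 3^j for all 0 ≤ j ≤ r, where r ≥ 1.
Then T_{r+1} = 9T_r − 18T_{r−1} = 9·(6^r + 3^r) − 18·(6^{r−1} + 3^{r−1}) = (9·6 − 18)6^{r−1} + (9·3 − 18)3^{r−1} = 36·6^{r−1} + 9·3^{r−1} = 6^{r+1} + 3^{r+1}.
Hence T_k = 6^k + 3^k for every k ≥ 0, by strong induction.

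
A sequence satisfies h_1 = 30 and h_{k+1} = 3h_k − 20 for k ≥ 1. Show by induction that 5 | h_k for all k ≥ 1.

Base case: h_1 = 30 = 5·6, so 5 | h_1.
Assume 5 | h_m, so h_m = 5t for some integer t.
Then h_{m+1} = 3h_m − 20 = 3·(5t) − 20 = 5(3t − 4), so 5 | h_{m+1}.
So the property holds for m+1, and by induction 5 | h_k for all k ≥ 1.

5 | h_k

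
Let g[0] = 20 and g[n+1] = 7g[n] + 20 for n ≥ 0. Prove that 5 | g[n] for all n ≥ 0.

Base case: g[0] = 20 = 5·4, so 5 | g[0].
Assume 5 | g[k], so g[k] = 5t for some integer t.
Then g[k+1] = 7g[k] + 20 = 7·(5t) + 20 = 5(7t + 4), so 5 | g[k+1].
This completes the inductive step, so 5 | g[n] for all n ≥ 0.

5 | g[n]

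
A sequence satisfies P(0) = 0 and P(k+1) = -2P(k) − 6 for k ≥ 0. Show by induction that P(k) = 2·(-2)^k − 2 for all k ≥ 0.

Base case: P(0) = 0, and 2·(-2)^0 − 2 = 2 − 2 = 0.
Assume P(j) = 2·(-2)^j − 2 for some j ≥ 0.
Then P(j+1) = -2P(j) − 6 = -2·(2·(-2)^j − 2) − 6 = -4·(-2)^j + 4 − 6 = 2·(-2)^{j+1} − 2.
By induction, P(k) = 2·(-2)^k − 2 for all k ≥ 0.

P(k) = 2·(-2)^k − 2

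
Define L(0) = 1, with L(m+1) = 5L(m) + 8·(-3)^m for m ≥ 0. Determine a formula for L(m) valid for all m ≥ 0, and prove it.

Claim: L(m) = 2·5^m − (-3)^m.

Base case: L(0) = 1, and 2·5^0 − (-3)^0 = 2 − 1 = 1.
Assume L(j) = 2·5^j − (-3)^j for some j ≥ 0.
Then L(j+1) = 5L(j) + 8·(-3)^j = 5·(2·5^j − (-3)^j) + 8·(-3)^j = 2·5^{j+1} − 5·(-3)^j + 8·(-3)^j = 2·5^{j+1} + 3·(-3)^j = 2·5^{j+1} − (-3)^{j+1}.
Hence L(m) = 2·5^m − (-3)^m for every m ≥ 0, by induction.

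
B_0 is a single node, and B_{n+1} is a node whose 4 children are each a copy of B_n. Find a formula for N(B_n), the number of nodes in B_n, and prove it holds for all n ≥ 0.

Claim: N(B_n) = (4^{n+1} − 1)/3.

Base case: N(B_0) = 1, and (4^{0+1} − 1)/3 = 1.
Assume N(B_r) = (4^{r+1} − 1)/3.
Then N(B_{r+1}) = 1 + 4N(B_r) = 1 + 4·(4^{r+1} − 1)/3 = 1 + (4^{r+2} − 4)/3 = (3 + 4^{r+2} − 4)/3 = (4^{r+2} − 1)/3.
By induction, N(B_n) = (4^{n+1} − 1)/3 for all n ≥ 0.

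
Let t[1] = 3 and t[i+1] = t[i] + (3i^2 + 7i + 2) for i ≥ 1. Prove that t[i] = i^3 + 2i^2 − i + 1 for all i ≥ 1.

Base case: t[1] = 3, and 1^3 + 2·1^2 − 1 + 1 = 3.
Assume t[r] = r^3 + 2r^2 − r + 1.
Then t[r+1] = t[r] + (3r^2 + 7r + 2) = (r^3 + 2r^2 − r + 1) + (3r^2 + 7r + 2) = r^3 + 5r^2 + 6r + 3,
and (r+1)^3 + 2·(r+1)^2 − (r+1) + 1 = r^3 + 5r^2 + 6r + 3.
By induction, t[i] = i^3 + 2i^2 − i + 1 for all i ≥ 1.

t[i] = i^3 + 2i^2 − i + 1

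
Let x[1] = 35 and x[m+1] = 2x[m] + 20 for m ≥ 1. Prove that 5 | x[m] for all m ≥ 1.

Base case: x[1] = 35 = 5·7, so 5 | x[1].
Assume 5 | x[r], so x[r] = 5t for some integer t.
Then x[r+1] = 2x[r] + 20 = 2·(5t) + 20 = 5(2t + 4), so 5 | x[r+1].
This completes the inductive step, so 5 | x[m] for all m ≥ 1.

5 | x[m]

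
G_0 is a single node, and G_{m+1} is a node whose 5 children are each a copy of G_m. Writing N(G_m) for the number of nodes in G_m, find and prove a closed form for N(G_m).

Claim: N(G_m) = (5^{m+1} − 1)/4.

Base case: N(G_0) = 1, and (5^{0+1} − 1)/4 = 1.
Assume N(G_r) = (5^{r+1} − 1)/4.
Then N(G_{r+1}) = 1 + 5N(G_r) = 1 + 5·(5^{r+1} − 1)/4 = 1 + (5^{r+2} − 5)/4 = (4 + 5^{r+2} − 5)/4 = (5^{r+2} − 1)/4.
Hence N(G_m) = (5^{m+1} − 1)/4 for every m ≥ 0, by induction.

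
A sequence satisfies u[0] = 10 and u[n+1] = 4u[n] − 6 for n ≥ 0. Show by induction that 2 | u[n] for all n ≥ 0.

Base case: u[0] = 10 = 2·5, so 2 | u[0].
Assume 2 | u[j], so u[j] = 2t for some integer t.
Then u[j+1] = 4u[j] − 6 = 4·(2t) − 6 = 2(4t − 3), so 2 | u[j+1].
Hence 2 | u[n] for every n ≥ 0, by induction.

2 | u[n]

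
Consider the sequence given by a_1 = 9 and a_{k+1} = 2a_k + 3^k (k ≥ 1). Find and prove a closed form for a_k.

Claim: a_k = 3·2^k + 3^k.

Base case: a_1 = 9, and 3·2^1 + 3^1 = 6 + 3 = 9.
Assume a_m = 3·2^m + 3^m for some m ≥ 1.
Then a_{m+1} = 2a_m + 3^m = 2·(3·2^m + 3^m) + 3^m = 3·2^{m+1} + 2·3^m + 3^m = 3·2^{m+1} + 3·3^m = 3·2^{m+1} + 3^{m+1}.
By induction, a_k = 3·2^k + 3^k for all k ≥ 1.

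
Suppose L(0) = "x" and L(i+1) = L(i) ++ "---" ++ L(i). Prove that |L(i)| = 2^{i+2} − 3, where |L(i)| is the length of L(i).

Base case: |L(0)| = 1, and 2^{0+2} − 3 = 1.
Assume |L(m)| = 2^{m+2} − 3.
Then |L(m+1)| = |L(m)| + 3 + |L(m)| = 2|L(m)| + 3 = 2(2^{m+2} − 3) + 3 = 2^{m+3} − 6 + 3 = 2^{m+3} − 3.
By induction, |L(i)| = 2^{i+2} − 3 for all i ≥ 0.

|L(i)| = 2^{i+2} − 3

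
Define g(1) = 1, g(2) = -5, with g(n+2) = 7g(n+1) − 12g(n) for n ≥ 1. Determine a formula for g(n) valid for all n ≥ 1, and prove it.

Claim: g(n) = 3·3^n − 2·4^n.

Base cases: g(1) = 1 and 3·3^1 − 2·4^1 = 1; g(2) = -5 and 3·3^2 − 2·4^2 = -5.
Assume g(j) = 3·3^j − 2·4^j for all 1 ≤ j ≤ r, where r ≥ 2.
Then g(r+1) = 7g(r) − 12g(r−1) = 7·(3·3^r − 2·4^r) − 12·(3·3^{r−1} − 2·4^{r−1}) = 3·(7·3 − 12)3^{r−1} − 2·(7·4 − 12)4^{r−1} = 27·3^{r−1} − 32·4^{r−1} = 3·3^{r+1} − 2·4^{r+1}.
Hence g(n) = 3·3^n − 2·4^n for every n ≥ 1, by strong induction.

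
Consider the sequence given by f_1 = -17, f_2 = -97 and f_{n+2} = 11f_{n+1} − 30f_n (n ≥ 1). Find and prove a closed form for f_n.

Claim: f_n = -5^n − 2·6^n.

Base cases: f_1 = -17 and -5^1 − 2·6^1 = -17; f_2 = -97 and -5^2 − 2·6^2 = -97.
Assume f_j = -5^j − 2·6^j for all 1 ≤ j ≤ m, where m ≥ 2.
Then f_{m+1} = 11f_m − 30f_{m−1} = 11·(-5^m − 2·6^m) − 30·(-5^{m−1} − 2·6^{m−1}) = -(11·5 − 30)5^{m−1} − 2·(11·6 − 30)6^{m−1} = -25·5^{m−1} − 72·6^{m−1} = -5^{m+1} − 2·6^{m+1}.
So the formula holds for m+1, and by strong induction f_n = -5^n − 2·6^n for all n ≥ 1.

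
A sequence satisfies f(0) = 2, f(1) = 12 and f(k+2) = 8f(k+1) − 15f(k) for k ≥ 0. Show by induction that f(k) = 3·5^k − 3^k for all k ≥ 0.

Base cases: f(0) = 2 and 3·5^0 − 3^0 = 2; f(1) = 12 and 3·5^1 − 3^1 = 12.
Assume f(j) = 3·5^j − 3^j for all 0 ≤ j ≤ m, where m ≥ 1.
Then f(m+1) = 8f(m) − 15f(m−1) = 8·(3·5^m − 3^m) − 15·(3·5^{m−1} − 3^{m−1}) = 3·(8·5 − 15)5^{m−1} − (8·3 − 15)3^{m−1} = 75·5^{m−1} − 9·3^{m−1} = 3·5^{m+1} − 3^{m+1}.
So the formula holds for m+1, and by strong induction f(k) = 3·5^k − 3^k for all k ≥ 0.

f(k) = 3·5^k − 3^k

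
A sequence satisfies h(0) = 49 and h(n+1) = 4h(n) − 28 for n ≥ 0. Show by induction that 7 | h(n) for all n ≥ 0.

Base case: h(0) = 49 = 7·7, so 7 | h(0).
Assume 7 | h(j), so h(j) = 7t for some integer t.
Then h(j+1) = 4h(j) − 28 = 4·(7t) − 28 = 7(4t − 4), so 7 | h(j+1).
This completes the inductive step, so 7 | h(n) for all n ≥ 0.

7 | h(n)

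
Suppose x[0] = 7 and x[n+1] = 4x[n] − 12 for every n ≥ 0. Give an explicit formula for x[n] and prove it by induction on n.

Claim: x[n] = 3·4^n + 4.

Base case: x[0] = 7, and 3·4^0 + 4 = 3 + 4 = 7.
Assume x[r] = 3·4^r + 4 for some r ≥ 0.
Then x[r+1] = 4x[r] − 12 = 4·(3·4^r + 4) − 12 = 12·4^r + 16 − 12 = 3·4^{r+1} + 4.
By induction, x[n] = 3·4^n + 4 for all n ≥ 0.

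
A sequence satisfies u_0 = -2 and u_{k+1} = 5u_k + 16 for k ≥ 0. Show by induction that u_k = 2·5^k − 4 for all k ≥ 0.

Base case: u_0 = -2, and 2·5^0 − 4 = 2 − 4 = -2.
Assume u_j = 2·5^j − 4 for some j ≥ 0.
Then u_{j+1} = 5u_j + 16 = 5·(2·5^j − 4) + 16 = 10·5^j − 20 + 16 = 2·5^{j+1} − 4.
By induction, u_k = 2·5^k − 4 for all k ≥ 0.

u_k = 2·5^k − 4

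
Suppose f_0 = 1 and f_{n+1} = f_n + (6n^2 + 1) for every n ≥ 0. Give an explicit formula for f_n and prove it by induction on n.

Claim: f_n = 2n^3 − 3n^2 + 2n + 1.

Base case: f_0 = 1, and 2·0^3 − 3·0^2 + 2·0 + 1 = 1.
Assume f_r = 2r^3 − 3r^2 + 2r + 1.
Then f_{r+1} = f_r + (6r^2 + 1) = (2r^3 − 3r^2 + 2r + 1) + (6r^2 + 1) = 2r^3 + 3r^2 + 2r + 2,
and 2·(r+1)^3 − 3·(r+1)^2 + 2·(r+1) + 1 = 2r^3 + 3r^2 + 2r + 2.
This completes the inductive step, so f_n = 2n^3 − 3n^2 + 2n + 1 for all n ≥ 0.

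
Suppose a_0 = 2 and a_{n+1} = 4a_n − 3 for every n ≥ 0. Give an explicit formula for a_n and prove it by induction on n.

Claim: a_n = 4^n + 1.

Base case: a_0 = 2, and 4^0 + 1 = 1 + 1 = 2.
Assume a_k = 4^k + 1 for some k ≥ 0.
Then a_{k+1} = 4a_k − 3 = 4·(4^k + 1) − 3 = 4^{k+1} + 4 − 3 = 4^{k+1} + 1.
Hence a_n = 4^n + 1 for every n ≥ 0, by induction.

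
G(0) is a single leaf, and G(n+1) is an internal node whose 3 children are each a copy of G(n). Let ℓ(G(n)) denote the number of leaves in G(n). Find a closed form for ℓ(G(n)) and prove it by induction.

Claim: ℓ(G(n)) = 3^n.

Base case: ℓ(G(0)) = 1, and 3^0 = 1.
Assume ℓ(G(k)) = 3^k.
Then ℓ(G(k+1)) = 3·ℓ(G(k)) = 3·3^k = 3^{k+1}.
This completes the inductive step, so ℓ(G(n)) = 3^n for all n ≥ 0.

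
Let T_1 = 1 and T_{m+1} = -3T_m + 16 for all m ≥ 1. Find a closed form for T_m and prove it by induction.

Claim: T_m = (-3)^m + 4.

Base case: T_1 = 1, and (-3)^1 + 4 = -3 + 4 = 1.
Assume T_k = (-3)^k + 4 for some k ≥ 1.
Then T_{k+1} = -3T_k + 16 = -3·((-3)^k + 4) + 16 = -3·(-3)^k − 12 + 16 = (-3)^{k+1} + 4.
Hence T_m = (-3)^m + 4 for every m ≥ 1, by induction.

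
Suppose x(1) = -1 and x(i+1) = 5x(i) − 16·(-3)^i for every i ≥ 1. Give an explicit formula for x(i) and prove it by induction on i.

Claim: x(i) = 5^i + 2·(-3)^i.

Base case: x(1) = -1, and 5^1 + 2·(-3)^1 = 5 − 6 = -1.
Assume x(m) = 5^m + 2·(-3)^m for some m ≥ 1.
Then x(m+1) = 5x(m) − 16·(-3)^m = 5·(5^m + 2·(-3)^m) − 16·(-3)^m = 5^{m+1} + 10·(-3)^m − 16·(-3)^m = 5^{m+1} − 6·(-3)^m = 5^{m+1} + 2·(-3)^{m+1}.
So the formula holds for m+1, and by induction x(i) = 5^i + 2·(-3)^i for all i ≥ 1.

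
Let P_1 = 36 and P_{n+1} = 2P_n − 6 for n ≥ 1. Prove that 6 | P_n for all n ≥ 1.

Base case: P_1 = 36 = 6·6, so 6 | P_1.
Assume 6 | P_k, so P_k = 6t for some integer t.
Then P_{k+1} = 2P_k − 6 = 2·(6t) − 6 = 6(2t − 1), so 6 | P_{k+1}.
Hence 6 | P_n for every n ≥ 1, by induction.

6 | P_n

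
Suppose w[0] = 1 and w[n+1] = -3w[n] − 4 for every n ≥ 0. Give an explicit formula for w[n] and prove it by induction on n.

Claim: w[n] = 2·(-3)^n − 1.

Base case: w[0] = 1, and 2·(-3)^0 − 1 = 2 − 1 = 1.
Assume w[m] = 2·(-3)^m − 1 for some m ≥ 0.
Then w[m+1] = -3w[m] − 4 = -3·(2·(-3)^m − 1) − 4 = -6·(-3)^m + 3 − 4 = 2·(-3)^{m+1} − 1.
Hence w[n] = 2·(-3)^n − 1 for every n ≥ 0, by induction.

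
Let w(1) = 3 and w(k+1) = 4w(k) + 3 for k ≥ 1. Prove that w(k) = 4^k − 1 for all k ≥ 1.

Base case: w(1) = 3, and 4^1 − 1 = 4 − 1 = 3.
Assume w(j) = 4^j − 1 for some j ≥ 1.
Then w(j+1) = 4w(j) + 3 = 4·(4^j − 1) + 3 = 4^{j+1} − 4 + 3 = 4^{j+1} − 1.
This completes the inductive step, so w(k) = 4^k − 1 for all k ≥ 1.

w(k) = 4^k − 1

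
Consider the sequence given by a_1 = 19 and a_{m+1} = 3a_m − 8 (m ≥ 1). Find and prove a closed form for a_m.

Claim: a_m = 5·3^m + 4.

Base case: a_1 = 19, and 5·3^1 + 4 = 15 + 4 = 19.
Assume a_k = 5·3^k + 4 for some k ≥ 1.
Then a_{k+1} = 3a_k − 8 = 3·(5·3^k + 4) − 8 = 15·3^k + 12 − 8 = 5·3^{k+1} + 4.
By induction, a_m = 5·3^m + 4 for all m ≥ 1.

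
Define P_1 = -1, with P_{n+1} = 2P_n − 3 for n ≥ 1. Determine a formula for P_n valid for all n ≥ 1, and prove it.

Claim: P_n = -2^{n+1} + 3.

Base case: P_1 = -1, and -2^{1+1} + 3 = -4 + 3 = -1.
Assume P_j = -2^{j+1} + 3 for some j ≥ 1.
Then P_{j+1} = 2P_j − 3 = 2·(-2^{j+1} + 3) − 3 = -2^{j+2} + 6 − 3 = -2^{j+2} + 3.
By induction, P_n = -2^{n+1} + 3 for all n ≥ 1.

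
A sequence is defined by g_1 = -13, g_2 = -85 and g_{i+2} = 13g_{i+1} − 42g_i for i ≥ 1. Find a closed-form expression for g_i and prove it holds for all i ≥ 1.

Claim: g_i = -7^i − 6^i.

Base cases: g_1 = -13 and -7^1 − 6^1 = -13; g_2 = -85 and -7^2 − 6^2 = -85.
Assume g_j = -7^j − 6^j for all 1 ≤ j ≤ k, where k ≥ 2.
Then g_{k+1} = 13g_k − 42g_{k−1} = 13·(-7^k − 6^k) − 42·(-7^{k−1} − 6^{k−1}) = -(13·7 − 42)7^{k−1} − (13·6 − 42)6^{k−1} = -49·7^{k−1} − 36·6^{k−1} = -7^{k+1} − 6^{k+1}.
By strong induction, g_i = -7^i − 6^i for all i ≥ 1.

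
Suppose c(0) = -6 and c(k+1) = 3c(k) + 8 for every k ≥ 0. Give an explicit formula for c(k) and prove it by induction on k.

Claim: c(k) = -2·3^k − 4.

Base case: c(0) = -6, and -2·3^0 − 4 = -2 − 4 = -6.
Assume c(j) = -2·3^j − 4 for some j ≥ 0.
Then c(j+1) = 3c(j) + 8 = 3·(-2·3^j − 4) + 8 = -6·3^j − 12 + 8 = -2·3^{j+1} − 4.
This completes the inductive step, so c(k) = -2·3^k − 4 for all k ≥ 0.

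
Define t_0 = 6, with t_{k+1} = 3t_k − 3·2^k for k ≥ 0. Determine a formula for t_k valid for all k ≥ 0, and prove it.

Claim: t_k = 3·3^k + 3·2^k.

Base case: t_0 = 6, and 3·3^0 + 3·2^0 = 3 + 3 = 6.
Assume t_r = 3·3^r + 3·2^r for some r ≥ 0.
Then t_{r+1} = 3t_r − 3·2^r = 3·(3·3^r + 3·2^r) − 3·2^r = 3·3^{r+1} + 9·2^r − 3·2^r = 3·3^{r+1} + 6·2^r = 3·3^{r+1} + 3·2^{r+1}.
This completes the inductive step, so t_k = 3·3^k + 3·2^k for all k ≥ 0.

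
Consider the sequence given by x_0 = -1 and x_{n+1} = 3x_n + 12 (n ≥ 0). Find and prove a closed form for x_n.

Claim: x_n = 5·3^n − 6.

Base case: x_0 = -1, and 5·3^0 − 6 = 5 − 6 = -1.
Assume x_j = 5·3^j − 6 for some j ≥ 0.
Then x_{j+1} = 3x_j + 12 = 3·(5·3^j − 6) + 12 = 15·3^j − 18 + 12 = 5·3^{j+1} − 6.
Hence x_n = 5·3^n − 6 for every n ≥ 0, by induction.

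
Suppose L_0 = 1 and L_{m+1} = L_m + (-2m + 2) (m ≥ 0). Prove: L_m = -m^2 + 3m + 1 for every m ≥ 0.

Base case: L_0 = 1, and -0^2 + 3·0 + 1 = 1.
Assume L_r = -r^2 + 3r + 1.
Then L_{r+1} = L_r + (-2r + 2) = (-r^2 + 3r + 1) + (-2r + 2) = -r^2 + r + 3,
and -(r+1)^2 + 3·(r+1) + 1 = -r^2 + r + 3.
By induction, L_m = -m^2 + 3m + 1 for all m ≥ 0.

L_m = -m^2 + 3m + 1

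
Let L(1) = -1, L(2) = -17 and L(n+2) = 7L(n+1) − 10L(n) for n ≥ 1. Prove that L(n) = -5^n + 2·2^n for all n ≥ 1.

Base cases: L(1) = -1 and -5^1 + 2·2^1 = -1; L(2) = -17 and -5^2 + 2·2^2 = -17.
Assume L(j) = -5^j + 2·2^j for all 1 ≤ j ≤ r, where r ≥ 2.
Then L(r+1) = 7L(r) − 10L(r−1) = 7·(-5^r + 2·2^r) − 10·(-5^{r−1} + 2·2^{r−1}) = -(7·5 − 10)5^{r−1} + 2·(7·2 − 10)2^{r−1} = -25·5^{r−1} + 8·2^{r−1} = -5^{r+1} + 2·2^{r+1}.
Hence L(n) = -5^n + 2·2^n for every n ≥ 1, by strong induction.

L(n) = -5^n + 2·2^n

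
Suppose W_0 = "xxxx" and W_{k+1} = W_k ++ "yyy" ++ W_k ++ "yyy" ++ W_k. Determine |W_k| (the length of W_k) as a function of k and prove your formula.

Claim: |W_k| = 7·3^k − 3.

Base case: |W_0| = 4, and 7·3^0 − 3 = 4.
Assume |W_r| = 7·3^r − 3.
Then |W_{r+1}| = 3|W_r| + 6 = 3(7·3^r − 3) + 6 = 7·3^{r+1} − 9 + 6 = 7·3^{r+1} − 3.
This completes the inductive step, so |W_k| = 7·3^k − 3 for all k ≥ 0.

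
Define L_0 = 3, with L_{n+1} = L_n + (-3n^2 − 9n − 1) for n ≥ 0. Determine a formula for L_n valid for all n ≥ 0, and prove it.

Claim: L_n = -n^3 − 3n^2 + 3n + 3.

Base case: L_0 = 3, and -0^3 − 3·0^2 + 3·0 + 3 = 3.
Assume L_k = -k^3 − 3k^2 + 3k + 3.
Then L_{k+1} = L_k + (-3k^2 − 9k − 1) = (-k^3 − 3k^2 + 3k + 3) + (-3k^2 − 9k − 1) = -k^3 − 6k^2 − 6k + 2,
and -(k+1)^3 − 3·(k+1)^2 + 3·(k+1) + 3 = -k^3 − 6k^2 − 6k + 2.
Hence L_n = -n^3 − 3n^2 + 3n + 3 for every n ≥ 0, by induction.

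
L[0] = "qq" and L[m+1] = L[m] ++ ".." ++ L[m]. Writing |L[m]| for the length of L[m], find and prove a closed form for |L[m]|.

Claim: |L[m]| = 2^{m+2} − 2.

Base case: |L[0]| = 2, and 2^{0+2} − 2 = 2.
Assume |L[r]| = 2^{r+2} − 2.
Then |L[r+1]| = |L[r]| + 2 + |L[r]| = 2|L[r]| + 2 = 2(2^{r+2} − 2) + 2 = 2^{r+3} − 4 + 2 = 2^{r+3} − 2.
By induction, |L[m]| = 2^{m+2} − 2 for all m ≥ 0.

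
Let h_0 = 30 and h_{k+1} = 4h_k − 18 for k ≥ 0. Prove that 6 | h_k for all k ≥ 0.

Base case: h_0 = 30 = 6·5, so 6 | h_0.
Assume 6 | h_j, so h_j = 6t for some integer t.
Then h_{j+1} = 4h_j − 18 = 4·(6t) − 18 = 6(4t − 3), so 6 | h_{j+1}.
So the property holds for j+1, and by induction 6 | h_k for all k ≥ 0.

6 | h_k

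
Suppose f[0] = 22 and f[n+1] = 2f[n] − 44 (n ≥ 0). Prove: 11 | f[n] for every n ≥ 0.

Base case: f[0] = 22 = 11·2, so 11 | f[0].
Assume 11 | f[j], so f[j] = 11t for some integer t.
Then f[j+1] = 2f[j] − 44 = 2·(11t) − 44 = 11(2t − 4), so 11 | f[j+1].
This completes the inductive step, so 11 | f[n] for all n ≥ 0.

11 | f[n]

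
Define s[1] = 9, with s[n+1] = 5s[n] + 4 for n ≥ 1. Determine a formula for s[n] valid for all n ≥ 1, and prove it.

Claim: s[n] = 2·5^n − 1.

Base case: s[1] = 9, and 2·5^1 − 1 = 10 − 1 = 9.
Assume s[j] = 2·5^j − 1 for some j ≥ 1.
Then s[j+1] = 5s[j] + 4 = 5·(2·5^j − 1) + 4 = 10·5^j − 5 + 4 = 2·5^{j+1} − 1.
So the formula holds for j+1, and by induction s[n] = 2·5^n − 1 for all n ≥ 1.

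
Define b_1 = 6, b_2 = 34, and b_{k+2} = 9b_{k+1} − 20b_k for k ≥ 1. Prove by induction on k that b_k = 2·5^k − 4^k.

Base cases: b_1 = 6 and 2·5^1 − 4^1 = 6; b_2 = 34 and 2·5^2 − 4^2 = 34.
Assume b_j = 2·5^j − 4^j for all 1 ≤ j ≤ r, where r ≥ 2.
Then b_{r+1} = 9b_r − 20b_{r−1} = 9·(2·5^r − 4^r) − 20·(2·5^{r−1} − 4^{r−1}) = 2·(9·5 − 20)5^{r−1} − (9·4 − 20)4^{r−1} = 50·5^{r−1} − 16·4^{r−1} = 2·5^{r+1} − 4^{r+1}.
Hence b_k = 2·5^k − 4^k for every k ≥ 1, by strong induction.

b_k = 2·5^k − 4^k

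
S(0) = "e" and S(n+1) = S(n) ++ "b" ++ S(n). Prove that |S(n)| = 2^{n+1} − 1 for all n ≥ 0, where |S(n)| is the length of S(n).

Base case: |S(0)| = 1, and 2^{0+1} − 1 = 1.
Assume |S(r)| = 2^{r+1} − 1.
Then |S(r+1)| = |S(r)| + 1 + |S(r)| = 2|S(r)| + 1 = 2(2^{r+1} − 1) + 1 = 2^{r+2} − 2 + 1 = 2^{r+2} − 1.
This completes the inductive step, so |S(n)| = 2^{n+1} − 1 for all n ≥ 0.

|S(n)| = 2^{n+1} − 1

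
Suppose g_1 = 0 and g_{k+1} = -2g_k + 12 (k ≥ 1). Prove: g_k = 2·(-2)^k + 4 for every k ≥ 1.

Base case: g_1 = 0, and 2·(-2)^1 + 4 = -4 + 4 = 0.
Assume g_j = 2·(-2)^j + 4 for some j ≥ 1.
Then g_{j+1} = -2g_j + 12 = -2·(2·(-2)^j + 4) + 12 = -4·(-2)^j − 8 + 12 = 2·(-2)^{j+1} + 4.
By induction, g_k = 2·(-2)^k + 4 for all k ≥ 1.

g_k = 2·(-2)^k + 4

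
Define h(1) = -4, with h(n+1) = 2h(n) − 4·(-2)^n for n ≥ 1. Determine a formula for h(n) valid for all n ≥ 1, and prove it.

Claim: h(n) = -2^n + (-2)^n.

Base case: h(1) = -4, and -2^1 + (-2)^1 = -2 − 2 = -4.
Assume h(j) = -2^j + (-2)^j for some j ≥ 1.
Then h(j+1) = 2h(j) − 4·(-2)^j = 2·(-2^j + (-2)^j) − 4·(-2)^j = -2^{j+1} + 2·(-2)^j − 4·(-2)^j = -2^{j+1} − 2·(-2)^j = -2^{j+1} + (-2)^{j+1}.
This completes the inductive step, so h(n) = -2^n + (-2)^n for all n ≥ 1.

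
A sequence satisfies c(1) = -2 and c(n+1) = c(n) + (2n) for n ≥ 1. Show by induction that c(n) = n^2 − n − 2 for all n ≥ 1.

Base case: c(1) = -2, and 1^2 − 1 − 2 = -2.
Assume c(r) = r^2 − r − 2.
Then c(r+1) = c(r) + (2r) = (r^2 − r − 2) + (2r) = r^2 + r − 2,
and (r+1)^2 − (r+1) − 2 = r^2 + r − 2.
This completes the inductive step, so c(n) = n^2 − n − 2 for all n ≥ 1.

c(n) = n^2 − n − 2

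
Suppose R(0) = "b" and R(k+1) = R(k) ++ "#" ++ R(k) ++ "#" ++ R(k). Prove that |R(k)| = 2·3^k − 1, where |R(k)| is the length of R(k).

Base case: |R(0)| = 1, and 2·3^0 − 1 = 1.
Assume |R(j)| = 2·3^j − 1.
Then |R(j+1)| = 3|R(j)| + 2 = 3(2·3^j − 1) + 2 = 2·3^{j+1} − 3 + 2 = 2·3^{j+1} − 1.
So the formula holds for j+1, and by induction |R(k)| = 2·3^k − 1 for all k ≥ 0.

|R(k)| = 2·3^k − 1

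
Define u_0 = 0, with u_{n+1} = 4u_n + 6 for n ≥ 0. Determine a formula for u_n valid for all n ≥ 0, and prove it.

Claim: u_n = 2·4^n − 2.

Base case: u_0 = 0, and 2·4^0 − 2 = 2 − 2 = 0.
Assume u_r = 2·4^r − 2 for some r ≥ 0.
Then u_{r+1} = 4u_r + 6 = 4·(2·4^r − 2) + 6 = 8·4^r − 8 + 6 = 2·4^{r+1} − 2.
This completes the inductive step, so u_n = 2·4^n − 2 for all n ≥ 0.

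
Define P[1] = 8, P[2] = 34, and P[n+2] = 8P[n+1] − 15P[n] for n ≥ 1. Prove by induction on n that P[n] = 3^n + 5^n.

Base cases: P[1] = 8 and 3^1 + 5^1 = 8; P[2] = 34 and 3^2 + 5^2 = 34.
Assume P[j] = 3^j + 5^j for all 1 ≤ j ≤ k, where k ≥ 2.
Then P[k+1] = 8P[k] − 15P[k−1] = 8·(3^k + 5^k) − 15·(3^{k−1} + 5^{k−1}) = (8·3 − 15)3^{k−1} + (8·5 − 15)5^{k−1} = 9·3^{k−1} + 25·5^{k−1} = 3^{k+1} + 5^{k+1}.
So the formula holds for k+1, and by strong induction P[n] = 3^n + 5^n for all n ≥ 1.

P[n] = 3^n + 5^n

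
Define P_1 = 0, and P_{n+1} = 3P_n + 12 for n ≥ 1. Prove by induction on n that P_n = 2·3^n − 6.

Base case: P_1 = 0, and 2·3^1 − 6 = 6 − 6 = 0.
Assume P_m = 2·3^m − 6 for some m ≥ 1.
Then P_{m+1} = 3P_m + 12 = 3·(2·3^m − 6) + 12 = 6·3^m − 18 + 12 = 2·3^{m+1} − 6.
So the formula holds for m+1, and by induction P_n = 2·3^n − 6 for all n ≥ 1.

P_n = 2·3^n − 6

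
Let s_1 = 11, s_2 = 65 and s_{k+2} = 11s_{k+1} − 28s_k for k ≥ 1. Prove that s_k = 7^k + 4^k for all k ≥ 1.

Base cases: s_1 = 11 and 7^1 + 4^1 = 11; s_2 = 65 and 7^2 + 4^2 = 65.
Assume s_i = 7^i + 4^i for all 1 ≤ i ≤ j, where j ≥ 2.
Then s_{j+1} = 11s_j − 28s_{j−1} = 11·(7^j + 4^j) − 28·(7^{j−1} + 4^{j−1}) = (11·7 − 28)7^{j−1} + (11·4 − 28)4^{j−1} = 49·7^{j−1} + 16·4^{j−1} = 7^{j+1} + 4^{j+1}.
Hence s_k = 7^k + 4^k for every k ≥ 1, by strong induction.

s_k = 7^k + 4^k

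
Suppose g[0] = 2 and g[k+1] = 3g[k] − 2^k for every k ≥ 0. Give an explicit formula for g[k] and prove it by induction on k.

Claim: g[k] = 3^k + 2^k.

Base case: g[0] = 2, and 3^0 + 2^0 = 1 + 1 = 2.
Assume g[m] = 3^m + 2^m for some m ≥ 0.
Then g[m+1] = 3g[m] − 2^m = 3·(3^m + 2^m) − 2^m = 3^{m+1} + 3·2^m − 2^m = 3^{m+1} + 2·2^m = 3^{m+1} + 2^{m+1}.
By induction, g[k] = 3^k + 2^k for all k ≥ 0.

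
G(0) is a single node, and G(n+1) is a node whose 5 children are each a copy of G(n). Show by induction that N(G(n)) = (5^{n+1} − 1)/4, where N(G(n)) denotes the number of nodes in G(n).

Base case: N(G(0)) = 1, and (5^{0+1} − 1)/4 = 1.
Assume N(G(r)) = (5^{r+1} − 1)/4.
Then N(G(r+1)) = 1 + 5N(G(r)) = 1 + 5·(5^{r+1} − 1)/4 = 1 + (5^{r+2} − 5)/4 = (4 + 5^{r+2} − 5)/4 = (5^{r+2} − 1)/4.
By induction, N(G(n)) = (5^{n+1} − 1)/4 for all n ≥ 0.

N(G(n)) = (5^{n+1} − 1)/4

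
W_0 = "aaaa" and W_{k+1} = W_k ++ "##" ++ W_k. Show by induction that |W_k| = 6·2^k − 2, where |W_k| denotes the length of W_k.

Base case: |W_0| = 4, and 6·2^0 − 2 = 4.
Assume |W_m| = 6·2^m − 2.
Then |W_{m+1}| = |W_m| + 2 + |W_m| = 2|W_m| + 2 = 2(6·2^m − 2) + 2 = 6·2^{m+1} − 4 + 2 = 6·2^{m+1} − 2.
This completes the inductive step, so |W_k| = 6·2^k − 2 for all k ≥ 0.

|W_k| = 6·2^k − 2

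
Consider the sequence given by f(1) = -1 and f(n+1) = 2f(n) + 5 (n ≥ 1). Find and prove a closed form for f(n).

Claim: f(n) = 2^{n+1} − 5.

Base case: f(1) = -1, and 2^{1+1} − 5 = 4 − 5 = -1.
Assume f(m) = 2^{m+1} − 5 for some m ≥ 1.
Then f(m+1) = 2f(m) + 5 = 2·(2^{m+1} − 5) + 5 = 2^{m+2} − 10 + 5 = 2^{m+2} − 5.
By induction, f(n) = 2^{n+1} − 5 for all n ≥ 1.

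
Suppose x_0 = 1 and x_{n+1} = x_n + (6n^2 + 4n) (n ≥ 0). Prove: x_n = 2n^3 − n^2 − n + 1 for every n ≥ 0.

Base case: x_0 = 1, and 2·0^3 − 0^2 − 0 + 1 = 1.
Assume x_m = 2m^3 − m^2 − m + 1.
Then x_{m+1} = x_m + (6m^2 + 4m) = (2m^3 − m^2 − m + 1) + (6m^2 + 4m) = 2m^3 + 5m^2 + 3m + 1,
and 2·(m+1)^3 − (m+1)^2 − (m+1) + 1 = 2m^3 + 5m^2 + 3m + 1.
By induction, x_n = 2n^3 − n^2 − n + 1 for all n ≥ 0.

x_n = 2n^3 − n^2 − n + 1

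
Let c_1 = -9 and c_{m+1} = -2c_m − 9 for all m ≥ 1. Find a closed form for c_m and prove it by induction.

Claim: c_m = 3·(-2)^m − 3.

Base case: c_1 = -9, and 3·(-2)^1 − 3 = -6 − 3 = -9.
Assume c_k = 3·(-2)^k − 3 for some k ≥ 1.
Then c_{k+1} = -2c_k − 9 = -2·(3·(-2)^k − 3) − 9 = -6·(-2)^k + 6 − 9 = 3·(-2)^{k+1} − 3.
So the formula holds for k+1, and by induction c_m = 3·(-2)^m − 3 for all m ≥ 1.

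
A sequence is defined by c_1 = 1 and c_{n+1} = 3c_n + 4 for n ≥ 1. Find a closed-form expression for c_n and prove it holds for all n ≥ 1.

Claim: c_n = 3^n − 2.

Base case: c_1 = 1, and 3^1 − 2 = 3 − 2 = 1.
Assume c_m = 3^m − 2 for some m ≥ 1.
Then c_{m+1} = 3c_m + 4 = 3·(3^m − 2) + 4 = 3^{m+1} − 6 + 4 = 3^{m+1} − 2.
So the formula holds for m+1, and by induction c_n = 3^n − 2 for all n ≥ 1.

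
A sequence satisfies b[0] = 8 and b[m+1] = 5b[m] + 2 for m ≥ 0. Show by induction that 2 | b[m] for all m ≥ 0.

Base case: b[0] = 8 = 2·4, so 2 | b[0].
Assume 2 | b[r], so b[r] = 2t for some integer t.
Then b[r+1] = 5b[r] + 2 = 5·(2t) + 2 = 2(5t + 1), so 2 | b[r+1].
Hence 2 | b[m] for every m ≥ 0, by induction.

2 | b[m]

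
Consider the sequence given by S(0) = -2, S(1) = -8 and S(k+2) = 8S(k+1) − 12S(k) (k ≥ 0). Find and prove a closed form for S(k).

Claim: S(k) = -6^k − 2^k.

Base cases: S(0) = -2 and -6^0 − 2^0 = -2; S(1) = -8 and -6^1 − 2^1 = -8.
Assume S(j) = -6^j − 2^j for all 0 ≤ j ≤ m, where m ≥ 1.
Then S(m+1) = 8S(m) − 12S(m−1) = 8·(-6^m − 2^m) − 12·(-6^{m−1} − 2^{m−1}) = -(8·6 − 12)6^{m−1} − (8·2 − 12)2^{m−1} = -36·6^{m−1} − 4·2^{m−1} = -6^{m+1} − 2^{m+1}.
Hence S(k) = -6^k − 2^k for every k ≥ 0, by strong induction.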